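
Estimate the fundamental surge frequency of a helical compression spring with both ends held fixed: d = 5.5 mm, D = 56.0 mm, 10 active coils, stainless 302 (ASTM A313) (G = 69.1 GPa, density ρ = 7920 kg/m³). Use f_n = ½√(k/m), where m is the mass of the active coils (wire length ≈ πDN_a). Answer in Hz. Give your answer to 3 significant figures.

58.3 Hz

k = Gd⁴/(8D³N_a) = (69.1×10³)(5.5⁴)/(8·56.0³·10) = 4.5006 N/mm = 4500.6 N/m
Wire length L = πDN_a = π·56.0·10 = 1759.3 mm
m = ρ·(πd²/4)·L = 7920 × 23.758×10⁻⁶ m² × 1.7593 m = 0.33104 kg
f_n = ½√(k/m) = 0.5·√(4500.6/0.33104) = 0.5·√(13596) = 58.3 Hz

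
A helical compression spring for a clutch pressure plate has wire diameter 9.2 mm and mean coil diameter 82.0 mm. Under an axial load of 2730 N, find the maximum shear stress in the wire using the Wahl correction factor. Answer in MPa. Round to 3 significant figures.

Spring index C = D/d = 82.0/9.2 = 8.9130
K_W = (4C−1)/(4C−4) + 0.615/C = 34.652/31.652 + 0.0690 = 1.1638
τ₀ = 8FD/(πd³) = 8·2730·82.0/(π·9.2³) = 1.79088e+06/2446.3 = 732.07 MPa
τ_max = K·τ₀ = 1.1638 × 732.07 = 851.97 MPa

852 MPa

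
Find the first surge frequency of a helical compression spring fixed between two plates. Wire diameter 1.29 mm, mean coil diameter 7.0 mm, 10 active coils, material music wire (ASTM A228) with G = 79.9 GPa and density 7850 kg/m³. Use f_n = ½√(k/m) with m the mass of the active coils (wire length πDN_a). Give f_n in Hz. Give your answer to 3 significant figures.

945 Hz

k = Gd⁴/(8D³N_a) = (79.9×10³)(1.29⁴)/(8·7.0³·10) = 8.0635 N/mm = 8063.5 N/m
Wire length L = πDN_a = π·7.0·10 = 219.91 mm
m = ρ·(πd²/4)·L = 7850 × 1.307×10⁻⁶ m² × 0.21991 m = 0.0022562 kg
f_n = ½√(k/m) = 0.5·√(8063.5/0.0022562) = 0.5·√(3.5738e+06) = 945.23 Hz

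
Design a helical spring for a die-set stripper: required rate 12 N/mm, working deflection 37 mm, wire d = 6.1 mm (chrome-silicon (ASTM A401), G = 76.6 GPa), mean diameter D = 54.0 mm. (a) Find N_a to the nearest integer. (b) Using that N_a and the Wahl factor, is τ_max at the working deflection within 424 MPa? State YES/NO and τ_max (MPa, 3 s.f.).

N_a = Gd⁴/(8D³k) = (76.6×10³)(6.1⁴)/(8·54.0³·12) = 7.016 → N_a = 7
Actual rate k = Gd⁴/(8D³·7) = 12.028 N/mm
Working load F = kδ = 12.028·37 = 445.02 N
C = 54.0/6.1 = 8.8525; K_W = (4C−1)/(4C−4)+0.615/C = 1.1650
τ_max = K_W·8FD/(πd³) = 1.1650·269.6 = 314.08 MPa
τ_max ≤ 424 MPa → acceptable

(a) 7 coils; (b) YES, τ_max = 314 MPa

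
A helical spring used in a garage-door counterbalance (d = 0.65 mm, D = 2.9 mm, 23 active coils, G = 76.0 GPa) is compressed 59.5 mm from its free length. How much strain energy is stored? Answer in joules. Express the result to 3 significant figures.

k = Gd⁴/(8D³N_a) = (76.0×10³)(0.65⁴)/(8·2.9³·23) = 3.0231 N/mm
U = ½kδ² = 0.5 × 3.0231 × 59.5² = 5351.3 N·mm = 5.3513 J

5.35 J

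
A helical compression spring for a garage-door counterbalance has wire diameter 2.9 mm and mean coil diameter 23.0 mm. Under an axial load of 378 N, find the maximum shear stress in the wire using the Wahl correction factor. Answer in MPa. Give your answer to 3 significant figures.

1080 MPa

Spring index C = D/d = 23.0/2.9 = 7.9310
K_W = (4C−1)/(4C−4) + 0.615/C = 30.724/27.724 + 0.0775 = 1.1858
τ₀ = 8FD/(πd³) = 8·378·23.0/(π·2.9³) = 69552/76.62 = 907.75 MPa
τ_max = K·τ₀ = 1.1858 × 907.75 = 1076.4 MPa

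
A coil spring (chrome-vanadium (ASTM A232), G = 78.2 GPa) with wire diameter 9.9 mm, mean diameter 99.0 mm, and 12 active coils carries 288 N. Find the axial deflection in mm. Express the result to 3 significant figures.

k = Gd⁴/(8D³N_a) = (78.2×10³)(9.9⁴)/(8·99.0³·12) = 8.0644 N/mm
δ = F/k = 288 / 8.0644 = 35.713 mm

35.7 mm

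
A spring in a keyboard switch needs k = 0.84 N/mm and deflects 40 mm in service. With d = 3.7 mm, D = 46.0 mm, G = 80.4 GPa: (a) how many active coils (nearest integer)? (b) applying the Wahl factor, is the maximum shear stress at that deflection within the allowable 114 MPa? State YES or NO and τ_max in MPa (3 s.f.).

(a) 23 coils; (b) YES, τ_max = 86.8 MPa

N_a = Gd⁴/(8D³k) = (80.4×10³)(3.7⁴)/(8·46.0³·0.84) = 23.04 → N_a = 23
Actual rate k = Gd⁴/(8D³·23) = 0.84134 N/mm
Working load F = kδ = 0.84134·40 = 33.654 N
C = 46.0/3.7 = 12.4324; K_W = (4C−1)/(4C−4)+0.615/C = 1.1151
τ_max = K_W·8FD/(πd³) = 1.1151·77.826 = 86.781 MPa
τ_max ≤ 114 MPa → acceptable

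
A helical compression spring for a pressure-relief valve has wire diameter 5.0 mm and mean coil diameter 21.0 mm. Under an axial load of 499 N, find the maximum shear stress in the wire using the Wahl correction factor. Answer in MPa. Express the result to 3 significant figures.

295 MPa

Spring index C = D/d = 21.0/5.0 = 4.2000
K_W = (4C−1)/(4C−4) + 0.615/C = 15.800/12.800 + 0.1464 = 1.3808
τ₀ = 8FD/(πd³) = 8·499·21.0/(π·5.0³) = 83832/392.7 = 213.48 MPa
τ_max = K·τ₀ = 1.3808 × 213.48 = 294.77 MPa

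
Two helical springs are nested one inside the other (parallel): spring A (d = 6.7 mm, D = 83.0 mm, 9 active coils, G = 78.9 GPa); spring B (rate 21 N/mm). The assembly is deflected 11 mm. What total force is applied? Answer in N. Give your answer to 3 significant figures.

k_A = Gd⁴/(8D³N_a) = (78.9×10³)(6.7⁴)/(8·83.0³·9) = 3.862 N/mm
Parallel: k_eq = 3.862 + 21 = 24.862 N/mm
F = k_eq·δ = 24.862·11 = 273.48 N

273 N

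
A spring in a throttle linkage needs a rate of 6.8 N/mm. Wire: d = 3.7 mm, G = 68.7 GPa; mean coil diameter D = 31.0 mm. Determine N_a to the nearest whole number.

8

N_a = Gd⁴/(8D³k) = (68.7×10³ × 3.7⁴)/(8 × 31.0³ × 6.8)
    = 1.28755e+07 / 1.62063e+06 = 7.945 → 8 coils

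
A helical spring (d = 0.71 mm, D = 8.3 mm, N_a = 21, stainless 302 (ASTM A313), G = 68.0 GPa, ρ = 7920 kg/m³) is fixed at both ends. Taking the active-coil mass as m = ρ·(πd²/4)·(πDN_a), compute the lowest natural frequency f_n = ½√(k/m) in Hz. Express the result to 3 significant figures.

162 Hz

k = Gd⁴/(8D³N_a) = (68.0×10³)(0.71⁴)/(8·8.3³·21) = 0.17989 N/mm = 179.89 N/m
Wire length L = πDN_a = π·8.3·21 = 547.58 mm
m = ρ·(πd²/4)·L = 7920 × 0.39592×10⁻⁶ m² × 0.54758 m = 0.001717 kg
f_n = ½√(k/m) = 0.5·√(179.89/0.001717) = 0.5·√(1.0477e+05) = 161.84 Hz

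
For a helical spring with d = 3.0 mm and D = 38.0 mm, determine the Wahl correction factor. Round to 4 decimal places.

C = D/d = 38.0/3.0 = 12.6667
K_W = (4C−1)/(4C−4) + 0.615/C = 49.667/46.667 + 0.0486 = 1.1128

1.1128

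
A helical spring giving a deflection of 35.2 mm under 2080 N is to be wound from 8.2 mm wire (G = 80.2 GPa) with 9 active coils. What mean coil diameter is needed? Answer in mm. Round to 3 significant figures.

44.0 mm

Required rate k = F/δ = 2080/35.2 = 59.091 N/mm
D = (Gd⁴/(8N_a·k))^(1/3) = (80.2×10³·8.2⁴/(8·9·59.091))^(1/3)
  = (85226.9)^(1/3) = 44.0074 mm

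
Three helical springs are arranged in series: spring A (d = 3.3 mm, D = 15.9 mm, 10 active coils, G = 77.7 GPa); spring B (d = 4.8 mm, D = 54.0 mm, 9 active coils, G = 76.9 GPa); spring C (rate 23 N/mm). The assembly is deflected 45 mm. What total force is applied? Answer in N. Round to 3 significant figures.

126 N

k_A = Gd⁴/(8D³N_a) = (77.7×10³)(3.3⁴)/(8·15.9³·10) = 28.655 N/mm
k_B = Gd⁴/(8D³N_a) = (76.9×10³)(4.8⁴)/(8·54.0³·9) = 3.6006 N/mm
Series: 1/k_eq = 1/28.655 + 1/3.6006 + 1/23 = 0.35611; k_eq = 2.8081 N/mm
F = k_eq·δ = 2.8081·45 = 126.37 N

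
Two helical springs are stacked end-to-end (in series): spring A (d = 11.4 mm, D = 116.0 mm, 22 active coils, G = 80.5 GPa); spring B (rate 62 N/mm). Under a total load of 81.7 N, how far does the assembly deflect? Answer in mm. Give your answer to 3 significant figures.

k_A = Gd⁴/(8D³N_a) = (80.5×10³)(11.4⁴)/(8·116.0³·22) = 4.9491 N/mm
Series: 1/k_eq = 1/4.9491 + 1/62 = 0.21818; k_eq = 4.5833 N/mm
δ = F/k_eq = 81.7/4.5833 = 17.826 mm

17.8 mm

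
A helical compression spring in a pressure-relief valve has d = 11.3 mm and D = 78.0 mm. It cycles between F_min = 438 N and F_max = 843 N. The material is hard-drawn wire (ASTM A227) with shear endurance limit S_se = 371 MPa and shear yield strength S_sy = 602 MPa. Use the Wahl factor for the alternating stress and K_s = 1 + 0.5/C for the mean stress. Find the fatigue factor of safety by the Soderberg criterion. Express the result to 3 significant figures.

C = D/d = 78.0/11.3 = 6.9027; K_W = (4C−1)/(4C−4)+0.615/C = 1.2162; K_s = 1+0.5/C = 1.0724
F_a = (F_max−F_min)/2 = 202.5 N; F_m = (F_max+F_min)/2 = 640.5 N
τ_a = K_W·8F_aD/(πd³) = 1.2162 × 27.876 = 33.901 MPa
τ_m = K_s·8F_mD/(πd³) = 1.0724 × 88.17 = 94.556 MPa
Soderberg: 1/n_f = τ_a/S_se + τ_m/S_sy = 33.901/371 + 94.556/602 = 0.09138 + 0.15707 = 0.24845
n_f = 1/0.24845 = 4.025

4.02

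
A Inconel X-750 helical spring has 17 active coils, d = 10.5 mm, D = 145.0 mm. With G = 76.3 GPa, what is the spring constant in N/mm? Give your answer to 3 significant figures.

k = Gd⁴/(8D³N_a) = (76.3×10³ × 10.5⁴) / (8 × 145.0³ × 17)
  = 9.27431e+08 / 4.14613e+08 = 2.2369 N/mm

2.24 N/mm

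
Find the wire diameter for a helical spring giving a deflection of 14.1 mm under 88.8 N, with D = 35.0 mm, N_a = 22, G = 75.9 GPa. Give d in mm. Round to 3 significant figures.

Required rate k = F/δ = 88.8/14.1 = 6.2979 N/mm
d = (8D³N_a·k / G)^(1/4) = (8·35.0³·22·6.2979 / (75.9×10³))^0.25
  = (626.14)^0.25 = 5.0023 mm

5.00 mm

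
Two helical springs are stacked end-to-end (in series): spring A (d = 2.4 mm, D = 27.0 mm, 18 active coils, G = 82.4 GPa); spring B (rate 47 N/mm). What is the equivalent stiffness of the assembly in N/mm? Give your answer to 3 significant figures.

k_A = Gd⁴/(8D³N_a) = (82.4×10³)(2.4⁴)/(8·27.0³·18) = 0.96454 N/mm
Series: 1/k_eq = 1/0.96454 + 1/47 = 1.058; k_eq = 0.94514 N/mm

0.945 N/mm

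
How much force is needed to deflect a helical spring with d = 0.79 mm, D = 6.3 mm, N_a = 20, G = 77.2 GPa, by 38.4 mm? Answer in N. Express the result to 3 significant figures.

28.9 N

k = Gd⁴/(8D³N_a) = (77.2×10³)(0.79⁴)/(8·6.3³·20) = 0.7516 N/mm
F = k·δ = 0.7516 × 38.4 = 28.861 N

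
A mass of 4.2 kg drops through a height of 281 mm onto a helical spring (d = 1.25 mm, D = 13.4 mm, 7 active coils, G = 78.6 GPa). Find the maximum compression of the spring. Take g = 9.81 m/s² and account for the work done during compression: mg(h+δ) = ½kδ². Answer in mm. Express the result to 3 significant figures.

k = Gd⁴/(8D³N_a) = (78.6×10³)(1.25⁴)/(8·13.4³·7) = 1.4242 N/mm
W = mg = 4.2 × 9.81 = 41.202 N
½kδ² − Wδ − Wh = 0 → δ = (W + √(W² + 2kWh))/k
δ = (41.202 + √(1697.6 + 32977.3))/1.4242 = (41.202 + 186.21)/1.4242 = 159.68 mm

160 mm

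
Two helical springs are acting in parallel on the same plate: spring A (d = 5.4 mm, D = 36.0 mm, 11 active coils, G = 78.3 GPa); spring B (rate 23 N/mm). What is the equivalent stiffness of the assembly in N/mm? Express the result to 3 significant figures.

k_A = Gd⁴/(8D³N_a) = (78.3×10³)(5.4⁴)/(8·36.0³·11) = 16.216 N/mm
Parallel: k_eq = 16.216 + 23 = 39.216 N/mm

39.2 N/mm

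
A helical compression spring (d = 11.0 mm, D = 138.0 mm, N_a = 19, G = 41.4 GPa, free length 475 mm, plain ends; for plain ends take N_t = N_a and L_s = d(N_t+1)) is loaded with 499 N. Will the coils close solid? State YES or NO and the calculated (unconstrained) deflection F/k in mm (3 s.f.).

YES, δ = 329 mm

k = Gd⁴/(8D³N_a) = (41.4×10³)(11.0⁴)/(8·138.0³·19) = 1.5174 N/mm
N_t = 19; L_s = 11.0·20 = 220 mm; δ_solid = L₀ − L_s = 475 − 220 = 255 mm
δ = F/k = 499/1.5174 = 328.86 mm
δ ≥ δ_solid → spring goes solid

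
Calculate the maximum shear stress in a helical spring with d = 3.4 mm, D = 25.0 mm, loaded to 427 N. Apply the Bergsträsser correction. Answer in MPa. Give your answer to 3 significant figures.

823 MPa

Spring index C = D/d = 25.0/3.4 = 7.3529
K_B = (4C+2)/(4C−3) = 31.412/26.412 = 1.1893
τ₀ = 8FD/(πd³) = 8·427·25.0/(π·3.4³) = 85400/123.48 = 691.63 MPa
τ_max = K·τ₀ = 1.1893 × 691.63 = 822.56 MPa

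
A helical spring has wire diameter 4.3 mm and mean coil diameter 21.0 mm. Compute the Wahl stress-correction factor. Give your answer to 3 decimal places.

C = D/d = 21.0/4.3 = 4.8837
K_W = (4C−1)/(4C−4) + 0.615/C = 18.535/15.535 + 0.1259 = 1.3190

1.319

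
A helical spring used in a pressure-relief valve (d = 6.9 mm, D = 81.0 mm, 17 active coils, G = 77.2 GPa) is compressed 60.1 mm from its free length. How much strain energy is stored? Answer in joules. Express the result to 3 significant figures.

4.37 J

k = Gd⁴/(8D³N_a) = (77.2×10³)(6.9⁴)/(8·81.0³·17) = 2.4211 N/mm
U = ½kδ² = 0.5 × 2.4211 × 60.1² = 4372.6 N·mm = 4.3726 J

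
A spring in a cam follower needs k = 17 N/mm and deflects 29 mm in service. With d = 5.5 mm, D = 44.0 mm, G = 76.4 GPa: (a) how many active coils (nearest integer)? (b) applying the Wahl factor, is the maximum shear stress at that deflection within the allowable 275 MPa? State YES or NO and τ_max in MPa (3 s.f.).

(a) 6 coils; (b) NO, τ_max = 395 MPa

N_a = Gd⁴/(8D³k) = (76.4×10³)(5.5⁴)/(8·44.0³·17) = 6.035 → N_a = 6
Actual rate k = Gd⁴/(8D³·6) = 17.098 N/mm
Working load F = kδ = 17.098·29 = 495.84 N
C = 44.0/5.5 = 8.0000; K_W = (4C−1)/(4C−4)+0.615/C = 1.1840
τ_max = K_W·8FD/(πd³) = 1.1840·333.92 = 395.37 MPa
τ_max > 275 MPa → exceeds allowable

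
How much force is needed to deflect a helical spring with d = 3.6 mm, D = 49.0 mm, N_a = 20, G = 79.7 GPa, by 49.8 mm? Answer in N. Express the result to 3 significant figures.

35.4 N

k = Gd⁴/(8D³N_a) = (79.7×10³)(3.6⁴)/(8·49.0³·20) = 0.71115 N/mm
F = k·δ = 0.71115 × 49.8 = 35.415 N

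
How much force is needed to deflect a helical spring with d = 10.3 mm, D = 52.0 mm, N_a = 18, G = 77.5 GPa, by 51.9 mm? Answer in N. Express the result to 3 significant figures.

k = Gd⁴/(8D³N_a) = (77.5×10³)(10.3⁴)/(8·52.0³·18) = 43.08 N/mm
F = k·δ = 43.08 × 51.9 = 2235.9 N

2240 N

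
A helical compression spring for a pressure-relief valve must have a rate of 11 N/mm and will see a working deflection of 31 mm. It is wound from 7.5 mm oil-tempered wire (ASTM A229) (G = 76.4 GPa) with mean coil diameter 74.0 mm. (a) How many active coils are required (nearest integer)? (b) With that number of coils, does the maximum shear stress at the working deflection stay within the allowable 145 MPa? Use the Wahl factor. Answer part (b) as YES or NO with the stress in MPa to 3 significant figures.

N_a = Gd⁴/(8D³k) = (76.4×10³)(7.5⁴)/(8·74.0³·11) = 6.779 → N_a = 7
Actual rate k = Gd⁴/(8D³·7) = 10.653 N/mm
Working load F = kδ = 10.653·31 = 330.23 N
C = 74.0/7.5 = 9.8667; K_W = (4C−1)/(4C−4)+0.615/C = 1.1469
τ_max = K_W·8FD/(πd³) = 1.1469·147.5 = 169.18 MPa
τ_max > 145 MPa → exceeds allowable

(a) 7 coils; (b) NO, τ_max = 169 MPa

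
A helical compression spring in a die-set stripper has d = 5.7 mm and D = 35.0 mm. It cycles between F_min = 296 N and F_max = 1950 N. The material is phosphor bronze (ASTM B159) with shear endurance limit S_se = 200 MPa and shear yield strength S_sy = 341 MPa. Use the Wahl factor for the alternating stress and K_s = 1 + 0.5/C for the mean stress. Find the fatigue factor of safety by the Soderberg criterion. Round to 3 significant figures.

0.238

C = D/d = 35.0/5.7 = 6.1404; K_W = (4C−1)/(4C−4)+0.615/C = 1.2461; K_s = 1+0.5/C = 1.0814
F_a = (F_max−F_min)/2 = 827 N; F_m = (F_max+F_min)/2 = 1123 N
τ_a = K_W·8F_aD/(πd³) = 1.2461 × 398.01 = 495.94 MPa
τ_m = K_s·8F_mD/(πd³) = 1.0814 × 540.46 = 584.47 MPa
Soderberg: 1/n_f = τ_a/S_se + τ_m/S_sy = 495.94/200 + 584.47/341 = 2.47970 + 1.71398 = 4.1937
n_f = 1/4.1937 = 0.2385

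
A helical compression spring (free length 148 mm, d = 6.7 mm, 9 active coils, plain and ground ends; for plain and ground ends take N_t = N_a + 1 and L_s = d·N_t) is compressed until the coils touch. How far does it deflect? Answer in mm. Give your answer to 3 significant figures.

N_t = 10; L_s = 6.7·10 = 67 mm
δ_solid = L₀ − L_s = 148 − 67 = 81 mm

81.0 mm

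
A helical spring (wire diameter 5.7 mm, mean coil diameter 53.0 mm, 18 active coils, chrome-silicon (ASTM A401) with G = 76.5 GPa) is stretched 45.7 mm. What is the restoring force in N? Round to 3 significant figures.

172 N

k = Gd⁴/(8D³N_a) = (76.5×10³)(5.7⁴)/(8·53.0³·18) = 3.7668 N/mm
F = k·δ = 3.7668 × 45.7 = 172.14 N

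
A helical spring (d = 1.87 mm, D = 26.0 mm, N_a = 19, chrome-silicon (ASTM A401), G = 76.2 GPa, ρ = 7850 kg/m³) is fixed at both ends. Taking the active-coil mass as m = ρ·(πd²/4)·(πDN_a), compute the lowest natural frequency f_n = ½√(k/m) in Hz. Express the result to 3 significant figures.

51.0 Hz

k = Gd⁴/(8D³N_a) = (76.2×10³)(1.87⁴)/(8·26.0³·19) = 0.34878 N/mm = 348.78 N/m
Wire length L = πDN_a = π·26.0·19 = 1551.9 mm
m = ρ·(πd²/4)·L = 7850 × 2.7465×10⁻⁶ m² × 1.5519 m = 0.03346 kg
f_n = ½√(k/m) = 0.5·√(348.78/0.03346) = 0.5·√(10424) = 51.049 Hz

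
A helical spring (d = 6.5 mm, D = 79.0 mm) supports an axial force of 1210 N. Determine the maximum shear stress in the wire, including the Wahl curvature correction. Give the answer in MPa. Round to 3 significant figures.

991 MPa

Spring index C = D/d = 79.0/6.5 = 12.1538
K_W = (4C−1)/(4C−4) + 0.615/C = 47.615/44.615 + 0.0506 = 1.1178
τ₀ = 8FD/(πd³) = 8·1210·79.0/(π·6.5³) = 764720/862.76 = 886.36 MPa
τ_max = K·τ₀ = 1.1178 × 886.36 = 990.82 MPa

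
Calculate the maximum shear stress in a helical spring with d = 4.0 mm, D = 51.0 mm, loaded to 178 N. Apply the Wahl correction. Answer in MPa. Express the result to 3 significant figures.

402 MPa

Spring index C = D/d = 51.0/4.0 = 12.7500
K_W = (4C−1)/(4C−4) + 0.615/C = 50.000/47.000 + 0.0482 = 1.1121
τ₀ = 8FD/(πd³) = 8·178·51.0/(π·4.0³) = 72624/201.06 = 361.2 MPa
τ_max = K·τ₀ = 1.1121 × 361.2 = 401.68 MPa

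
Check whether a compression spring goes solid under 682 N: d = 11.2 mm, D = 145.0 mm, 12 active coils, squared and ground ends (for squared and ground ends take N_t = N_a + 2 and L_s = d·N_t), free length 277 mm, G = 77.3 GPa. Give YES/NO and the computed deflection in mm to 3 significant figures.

k = Gd⁴/(8D³N_a) = (77.3×10³)(11.2⁴)/(8·145.0³·12) = 4.156 N/mm
N_t = 14; L_s = 11.2·14 = 156.8 mm; δ_solid = L₀ − L_s = 277 − 156.8 = 120.2 mm
δ = F/k = 682/4.156 = 164.1 mm
δ ≥ δ_solid → spring goes solid

YES, δ = 164 mm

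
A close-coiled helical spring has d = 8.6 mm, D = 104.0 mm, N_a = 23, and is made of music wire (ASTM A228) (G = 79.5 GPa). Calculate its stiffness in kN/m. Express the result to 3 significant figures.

2.10 kN/m

k = Gd⁴/(8D³N_a) = (79.5×10³ × 8.6⁴) / (8 × 104.0³ × 23)
  = 4.34871e+08 / 2.06975e+08 = 2.1011 N/mm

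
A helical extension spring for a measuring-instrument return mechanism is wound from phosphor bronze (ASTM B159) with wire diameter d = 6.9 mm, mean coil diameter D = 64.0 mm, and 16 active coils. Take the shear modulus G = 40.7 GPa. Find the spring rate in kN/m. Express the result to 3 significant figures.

2.75 kN/m

k = Gd⁴/(8D³N_a) = (40.7×10³ × 6.9⁴) / (8 × 64.0³ × 16)
  = 9.22552e+07 / 3.35544e+07 = 2.7494 N/mm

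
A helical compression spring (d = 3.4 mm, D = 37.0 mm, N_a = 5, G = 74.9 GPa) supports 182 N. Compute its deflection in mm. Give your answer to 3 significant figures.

k = Gd⁴/(8D³N_a) = (74.9×10³)(3.4⁴)/(8·37.0³·5) = 4.9401 N/mm
δ = F/k = 182 / 4.9401 = 36.842 mm

36.8 mm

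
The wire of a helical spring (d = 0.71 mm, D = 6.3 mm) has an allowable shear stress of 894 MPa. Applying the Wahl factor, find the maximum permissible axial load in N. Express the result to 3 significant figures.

C = D/d = 6.3/0.71 = 8.8732
K_W = (4C−1)/(4C−4) + 0.615/C = 34.493/31.493 + 0.0693 = 1.1646
τ_max = K·8FD/(πd³) → F_max = τ_allow·πd³/(8DK)
F_max = 894·π·0.71³/(8·6.3·1.1646) = 1005.2/58.694 = 17.126 N

17.1 N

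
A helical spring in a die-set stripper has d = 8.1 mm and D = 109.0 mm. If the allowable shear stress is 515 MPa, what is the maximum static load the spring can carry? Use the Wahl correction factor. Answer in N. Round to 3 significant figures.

892 N

C = D/d = 109.0/8.1 = 13.4568
K_W = (4C−1)/(4C−4) + 0.615/C = 52.827/49.827 + 0.0457 = 1.1059
τ_max = K·8FD/(πd³) → F_max = τ_allow·πd³/(8DK)
F_max = 515·π·8.1³/(8·109.0·1.1059) = 8.5983e+05/964.35 = 891.61 N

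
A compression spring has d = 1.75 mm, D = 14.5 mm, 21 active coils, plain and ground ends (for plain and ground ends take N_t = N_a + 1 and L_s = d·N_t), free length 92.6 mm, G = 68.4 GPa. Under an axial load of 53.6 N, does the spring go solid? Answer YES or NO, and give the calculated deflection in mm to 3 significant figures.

NO, δ = 42.8 mm

k = Gd⁴/(8D³N_a) = (68.4×10³)(1.75⁴)/(8·14.5³·21) = 1.2525 N/mm
N_t = 22; L_s = 1.75·22 = 38.5 mm; δ_solid = L₀ − L_s = 92.6 − 38.5 = 54.1 mm
δ = F/k = 53.6/1.2525 = 42.793 mm
δ < δ_solid → spring does not go solid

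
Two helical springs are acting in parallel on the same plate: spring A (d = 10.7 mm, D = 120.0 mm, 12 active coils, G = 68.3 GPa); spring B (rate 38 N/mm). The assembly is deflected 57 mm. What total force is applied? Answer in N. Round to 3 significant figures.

k_A = Gd⁴/(8D³N_a) = (68.3×10³)(10.7⁴)/(8·120.0³·12) = 5.3969 N/mm
Parallel: k_eq = 5.3969 + 38 = 43.397 N/mm
F = k_eq·δ = 43.397·57 = 2473.6 N

2470 N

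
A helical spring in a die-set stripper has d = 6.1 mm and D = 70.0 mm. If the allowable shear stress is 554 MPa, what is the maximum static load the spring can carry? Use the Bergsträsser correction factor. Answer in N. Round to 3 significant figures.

C = D/d = 70.0/6.1 = 11.4754
K_B = (4C+2)/(4C−3) = 47.902/42.902 = 1.1165
τ_max = K·8FD/(πd³) → F_max = τ_allow·πd³/(8DK)
F_max = 554·π·6.1³/(8·70.0·1.1165) = 3.9505e+05/625.27 = 631.81 N

632 N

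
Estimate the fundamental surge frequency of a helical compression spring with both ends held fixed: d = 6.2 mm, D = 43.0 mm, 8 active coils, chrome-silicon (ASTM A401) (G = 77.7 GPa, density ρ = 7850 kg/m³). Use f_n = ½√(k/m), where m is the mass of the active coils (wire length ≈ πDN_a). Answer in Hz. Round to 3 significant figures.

k = Gd⁴/(8D³N_a) = (77.7×10³)(6.2⁴)/(8·43.0³·8) = 22.563 N/mm = 22563 N/m
Wire length L = πDN_a = π·43.0·8 = 1080.7 mm
m = ρ·(πd²/4)·L = 7850 × 30.191×10⁻⁶ m² × 1.0807 m = 0.25612 kg
f_n = ½√(k/m) = 0.5·√(22563/0.25612) = 0.5·√(88095) = 148.4 Hz

148 Hz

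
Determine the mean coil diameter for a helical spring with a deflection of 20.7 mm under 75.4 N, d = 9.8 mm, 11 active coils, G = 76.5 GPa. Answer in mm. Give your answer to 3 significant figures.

Required rate k = F/δ = 75.4/20.7 = 3.6425 N/mm
D = (Gd⁴/(8N_a·k))^(1/3) = (76.5×10³·9.8⁴/(8·11·3.6425))^(1/3)
  = (2.20131e+06)^(1/3) = 130.0850 mm

130 mm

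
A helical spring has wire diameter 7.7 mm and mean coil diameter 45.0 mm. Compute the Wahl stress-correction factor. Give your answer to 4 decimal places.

1.2601

C = D/d = 45.0/7.7 = 5.8442
K_W = (4C−1)/(4C−4) + 0.615/C = 22.377/19.377 + 0.1052 = 1.2601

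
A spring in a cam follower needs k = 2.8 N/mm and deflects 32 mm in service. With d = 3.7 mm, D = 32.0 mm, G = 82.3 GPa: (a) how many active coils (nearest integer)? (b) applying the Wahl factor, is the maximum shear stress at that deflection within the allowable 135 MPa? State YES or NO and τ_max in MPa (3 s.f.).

N_a = Gd⁴/(8D³k) = (82.3×10³)(3.7⁴)/(8·32.0³·2.8) = 21.01 → N_a = 21
Actual rate k = Gd⁴/(8D³·21) = 2.8019 N/mm
Working load F = kδ = 2.8019·32 = 89.66 N
C = 32.0/3.7 = 8.6486; K_W = (4C−1)/(4C−4)+0.615/C = 1.1692
τ_max = K_W·8FD/(πd³) = 1.1692·144.24 = 168.64 MPa
τ_max > 135 MPa → exceeds allowable

(a) 21 coils; (b) NO, τ_max = 169 MPa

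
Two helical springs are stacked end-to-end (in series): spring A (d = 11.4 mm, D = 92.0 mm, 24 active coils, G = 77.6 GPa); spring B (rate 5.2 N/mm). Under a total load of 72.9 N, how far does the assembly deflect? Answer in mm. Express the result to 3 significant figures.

k_A = Gd⁴/(8D³N_a) = (77.6×10³)(11.4⁴)/(8·92.0³·24) = 8.7663 N/mm
Series: 1/k_eq = 1/8.7663 + 1/5.2 = 0.30638; k_eq = 3.2639 N/mm
δ = F/k_eq = 72.9/3.2639 = 22.335 mm

22.3 mm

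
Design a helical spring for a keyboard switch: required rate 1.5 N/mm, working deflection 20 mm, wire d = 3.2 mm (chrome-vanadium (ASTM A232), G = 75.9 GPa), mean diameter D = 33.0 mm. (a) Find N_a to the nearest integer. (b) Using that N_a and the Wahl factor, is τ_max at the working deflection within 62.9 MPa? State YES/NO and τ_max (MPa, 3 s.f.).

(a) 18 coils; (b) NO, τ_max = 89.9 MPa

N_a = Gd⁴/(8D³k) = (75.9×10³)(3.2⁴)/(8·33.0³·1.5) = 18.46 → N_a = 18
Actual rate k = Gd⁴/(8D³·18) = 1.5379 N/mm
Working load F = kδ = 1.5379·20 = 30.759 N
C = 33.0/3.2 = 10.3125; K_W = (4C−1)/(4C−4)+0.615/C = 1.1402
τ_max = K_W·8FD/(πd³) = 1.1402·78.881 = 89.938 MPa
τ_max > 62.9 MPa → exceeds allowable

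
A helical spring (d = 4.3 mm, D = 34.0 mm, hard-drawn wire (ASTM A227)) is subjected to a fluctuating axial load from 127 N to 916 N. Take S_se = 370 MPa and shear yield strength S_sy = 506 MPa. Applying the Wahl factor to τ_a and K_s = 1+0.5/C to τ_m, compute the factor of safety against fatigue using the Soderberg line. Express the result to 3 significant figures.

0.389

C = D/d = 34.0/4.3 = 7.9070; K_W = (4C−1)/(4C−4)+0.615/C = 1.1864; K_s = 1+0.5/C = 1.0632
F_a = (F_max−F_min)/2 = 394.5 N; F_m = (F_max+F_min)/2 = 521.5 N
τ_a = K_W·8F_aD/(πd³) = 1.1864 × 429.6 = 509.66 MPa
τ_m = K_s·8F_mD/(πd³) = 1.0632 × 567.89 = 603.81 MPa
Soderberg: 1/n_f = τ_a/S_se + τ_m/S_sy = 509.66/370 + 603.81/506 = 1.37745 + 1.19329 = 2.5707
n_f = 1/2.5707 = 0.389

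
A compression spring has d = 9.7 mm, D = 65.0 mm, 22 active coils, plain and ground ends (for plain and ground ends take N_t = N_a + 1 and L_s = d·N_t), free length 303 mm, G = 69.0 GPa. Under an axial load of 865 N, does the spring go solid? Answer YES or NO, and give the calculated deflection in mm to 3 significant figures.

k = Gd⁴/(8D³N_a) = (69.0×10³)(9.7⁴)/(8·65.0³·22) = 12.638 N/mm
N_t = 23; L_s = 9.7·23 = 223.1 mm; δ_solid = L₀ − L_s = 303 − 223.1 = 79.9 mm
δ = F/k = 865/12.638 = 68.444 mm
δ < δ_solid → spring does not go solid

NO, δ = 68.4 mm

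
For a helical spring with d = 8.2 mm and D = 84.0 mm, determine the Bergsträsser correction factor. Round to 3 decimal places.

C = D/d = 84.0/8.2 = 10.2439
K_B = (4C+2)/(4C−3) = 42.976/37.976 = 1.1317

1.132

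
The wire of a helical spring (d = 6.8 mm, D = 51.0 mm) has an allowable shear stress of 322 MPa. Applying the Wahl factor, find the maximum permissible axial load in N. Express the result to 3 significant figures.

651 N

C = D/d = 51.0/6.8 = 7.5000
K_W = (4C−1)/(4C−4) + 0.615/C = 29.000/26.000 + 0.0820 = 1.1974
τ_max = K·8FD/(πd³) → F_max = τ_allow·πd³/(8DK)
F_max = 322·π·6.8³/(8·51.0·1.1974) = 3.1808e+05/488.53 = 651.09 N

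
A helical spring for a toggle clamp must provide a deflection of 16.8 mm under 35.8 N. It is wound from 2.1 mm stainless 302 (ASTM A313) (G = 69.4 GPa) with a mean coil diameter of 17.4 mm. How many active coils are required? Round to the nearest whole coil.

15

Required rate k = F/δ = 35.8/16.8 = 2.131 N/mm
N_a = Gd⁴/(8D³k) = (69.4×10³ × 2.1⁴)/(8 × 17.4³ × 2.131)
    = 1.3497e+06 / 89807.3 = 15.03 → 15 coils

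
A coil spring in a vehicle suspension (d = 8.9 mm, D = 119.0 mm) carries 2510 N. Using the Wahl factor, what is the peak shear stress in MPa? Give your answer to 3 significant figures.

1190 MPa

Spring index C = D/d = 119.0/8.9 = 13.3708
K_W = (4C−1)/(4C−4) + 0.615/C = 52.483/49.483 + 0.0460 = 1.1066
τ₀ = 8FD/(πd³) = 8·2510·119.0/(π·8.9³) = 2.38952e+06/2214.7 = 1078.9 MPa
τ_max = K·τ₀ = 1.1066 × 1078.9 = 1194 MPa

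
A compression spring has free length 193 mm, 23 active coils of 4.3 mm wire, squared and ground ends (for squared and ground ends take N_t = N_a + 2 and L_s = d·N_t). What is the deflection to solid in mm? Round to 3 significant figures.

N_t = 25; L_s = 4.3·25 = 107.5 mm
δ_solid = L₀ − L_s = 193 − 107.5 = 85.5 mm

85.5 mm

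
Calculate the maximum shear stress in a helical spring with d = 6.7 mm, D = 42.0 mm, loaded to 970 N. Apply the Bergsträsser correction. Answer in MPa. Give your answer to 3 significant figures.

423 MPa

Spring index C = D/d = 42.0/6.7 = 6.2687
K_B = (4C+2)/(4C−3) = 27.075/22.075 = 1.2265
τ₀ = 8FD/(πd³) = 8·970·42.0/(π·6.7³) = 325920/944.87 = 344.93 MPa
τ_max = K·τ₀ = 1.2265 × 344.93 = 423.06 MPa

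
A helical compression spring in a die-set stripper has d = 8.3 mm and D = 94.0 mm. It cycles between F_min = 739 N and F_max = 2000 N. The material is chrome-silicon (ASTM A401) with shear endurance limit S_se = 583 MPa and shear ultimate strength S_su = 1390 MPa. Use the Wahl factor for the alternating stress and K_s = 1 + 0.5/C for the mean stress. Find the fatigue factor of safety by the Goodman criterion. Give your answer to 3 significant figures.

C = D/d = 94.0/8.3 = 11.3253; K_W = (4C−1)/(4C−4)+0.615/C = 1.1269; K_s = 1+0.5/C = 1.0441
F_a = (F_max−F_min)/2 = 630.5 N; F_m = (F_max+F_min)/2 = 1369.5 N
τ_a = K_W·8F_aD/(πd³) = 1.1269 × 263.95 = 297.45 MPa
τ_m = K_s·8F_mD/(πd³) = 1.0441 × 573.32 = 598.63 MPa
Goodman: 1/n_f = τ_a/S_se + τ_m/S_su = 297.45/583 + 598.63/1390 = 0.51021 + 0.43067 = 0.94088
n_f = 1/0.94088 = 1.063

1.06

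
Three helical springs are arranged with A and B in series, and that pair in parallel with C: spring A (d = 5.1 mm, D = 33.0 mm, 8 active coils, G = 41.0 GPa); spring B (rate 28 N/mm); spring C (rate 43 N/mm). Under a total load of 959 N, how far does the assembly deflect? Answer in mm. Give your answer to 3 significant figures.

18.6 mm

k_A = Gd⁴/(8D³N_a) = (41.0×10³)(5.1⁴)/(8·33.0³·8) = 12.06 N/mm
Springs A,B series: k_AB = 1/(1/12.06+1/28) = 8.4293 N/mm; parallel with C: k_eq = 8.4293+43 = 51.429 N/mm
δ = F/k_eq = 959/51.429 = 18.647 mm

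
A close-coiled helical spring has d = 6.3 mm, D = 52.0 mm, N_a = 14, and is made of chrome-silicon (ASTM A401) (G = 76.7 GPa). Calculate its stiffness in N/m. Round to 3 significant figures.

7670 N/m

k = Gd⁴/(8D³N_a) = (76.7×10³ × 6.3⁴) / (8 × 52.0³ × 14)
  = 1.20825e+08 / 1.57481e+07 = 7.6724 N/mm = 7672.4 N/m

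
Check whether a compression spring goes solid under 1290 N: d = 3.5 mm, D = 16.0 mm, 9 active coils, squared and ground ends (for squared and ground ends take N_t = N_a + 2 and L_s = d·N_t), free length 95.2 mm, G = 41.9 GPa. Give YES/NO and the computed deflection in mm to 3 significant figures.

YES, δ = 60.5 mm

k = Gd⁴/(8D³N_a) = (41.9×10³)(3.5⁴)/(8·16.0³·9) = 21.32 N/mm
N_t = 11; L_s = 3.5·11 = 38.5 mm; δ_solid = L₀ − L_s = 95.2 − 38.5 = 56.7 mm
δ = F/k = 1290/21.32 = 60.506 mm
δ ≥ δ_solid → spring goes solid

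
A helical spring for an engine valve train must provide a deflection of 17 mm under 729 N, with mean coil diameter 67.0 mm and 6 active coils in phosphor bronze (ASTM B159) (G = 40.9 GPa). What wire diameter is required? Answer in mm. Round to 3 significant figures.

11.1 mm

Required rate k = F/δ = 729/17 = 42.882 N/mm
d = (8D³N_a·k / G)^(1/4) = (8·67.0³·6·42.882 / (40.9×10³))^0.25
  = (15136)^0.25 = 11.0919 mm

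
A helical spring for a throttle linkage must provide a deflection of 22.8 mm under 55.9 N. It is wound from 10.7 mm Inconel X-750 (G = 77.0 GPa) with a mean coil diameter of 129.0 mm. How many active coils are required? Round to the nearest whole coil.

Required rate k = F/δ = 55.9/22.8 = 2.4518 N/mm
N_a = Gd⁴/(8D³k) = (77.0×10³ × 10.7⁴)/(8 × 129.0³ × 2.4518)
    = 1.00931e+09 / 4.21052e+07 = 23.97 → 24 coils

24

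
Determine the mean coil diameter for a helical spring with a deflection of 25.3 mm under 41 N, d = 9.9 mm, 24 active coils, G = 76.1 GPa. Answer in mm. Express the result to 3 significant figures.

133 mm

Required rate k = F/δ = 41/25.3 = 1.6206 N/mm
D = (Gd⁴/(8N_a·k))^(1/3) = (76.1×10³·9.9⁴/(8·24·1.6206))^(1/3)
  = (2.34942e+06)^(1/3) = 132.9394 mm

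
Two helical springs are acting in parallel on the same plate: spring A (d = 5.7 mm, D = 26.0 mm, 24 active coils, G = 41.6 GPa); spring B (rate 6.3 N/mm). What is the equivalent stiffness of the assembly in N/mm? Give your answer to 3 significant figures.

19.3 N/mm

k_A = Gd⁴/(8D³N_a) = (41.6×10³)(5.7⁴)/(8·26.0³·24) = 13.013 N/mm
Parallel: k_eq = 13.013 + 6.3 = 19.313 N/mm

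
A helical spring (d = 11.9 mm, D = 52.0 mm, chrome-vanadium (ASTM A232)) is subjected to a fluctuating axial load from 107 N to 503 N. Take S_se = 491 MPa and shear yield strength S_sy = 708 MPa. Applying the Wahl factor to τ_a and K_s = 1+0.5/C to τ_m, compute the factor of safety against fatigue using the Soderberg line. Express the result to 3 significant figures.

12.4

C = D/d = 52.0/11.9 = 4.3697; K_W = (4C−1)/(4C−4)+0.615/C = 1.3633; K_s = 1+0.5/C = 1.1144
F_a = (F_max−F_min)/2 = 198 N; F_m = (F_max+F_min)/2 = 305 N
τ_a = K_W·8F_aD/(πd³) = 1.3633 × 15.559 = 21.211 MPa
τ_m = K_s·8F_mD/(πd³) = 1.1144 × 23.966 = 26.709 MPa
Soderberg: 1/n_f = τ_a/S_se + τ_m/S_sy = 21.211/491 + 26.709/708 = 0.04320 + 0.03772 = 0.080924
n_f = 1/0.080924 = 12.36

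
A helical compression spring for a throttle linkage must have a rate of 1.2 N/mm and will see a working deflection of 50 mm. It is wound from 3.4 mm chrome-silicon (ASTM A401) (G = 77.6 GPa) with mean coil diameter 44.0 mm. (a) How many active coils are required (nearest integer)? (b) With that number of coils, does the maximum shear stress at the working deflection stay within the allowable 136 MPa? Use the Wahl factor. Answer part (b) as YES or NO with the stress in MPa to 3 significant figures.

N_a = Gd⁴/(8D³k) = (77.6×10³)(3.4⁴)/(8·44.0³·1.2) = 12.68 → N_a = 13
Actual rate k = Gd⁴/(8D³·13) = 1.1705 N/mm
Working load F = kδ = 1.1705·50 = 58.527 N
C = 44.0/3.4 = 12.9412; K_W = (4C−1)/(4C−4)+0.615/C = 1.1103
τ_max = K_W·8FD/(πd³) = 1.1103·166.84 = 185.25 MPa
τ_max > 136 MPa → exceeds allowable

(a) 13 coils; (b) NO, τ_max = 185 MPa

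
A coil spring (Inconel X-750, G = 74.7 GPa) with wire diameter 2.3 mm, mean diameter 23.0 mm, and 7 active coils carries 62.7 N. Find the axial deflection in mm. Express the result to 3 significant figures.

k = Gd⁴/(8D³N_a) = (74.7×10³)(2.3⁴)/(8·23.0³·7) = 3.068 N/mm
δ = F/k = 62.7 / 3.068 = 20.437 mm

20.4 mm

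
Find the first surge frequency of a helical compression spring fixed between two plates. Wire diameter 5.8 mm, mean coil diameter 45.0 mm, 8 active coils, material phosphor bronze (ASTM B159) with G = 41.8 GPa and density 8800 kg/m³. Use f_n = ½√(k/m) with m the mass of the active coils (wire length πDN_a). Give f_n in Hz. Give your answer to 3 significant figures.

87.8 Hz

k = Gd⁴/(8D³N_a) = (41.8×10³)(5.8⁴)/(8·45.0³·8) = 8.1109 N/mm = 8110.9 N/m
Wire length L = πDN_a = π·45.0·8 = 1131 mm
m = ρ·(πd²/4)·L = 8800 × 26.421×10⁻⁶ m² × 1.131 m = 0.26295 kg
f_n = ½√(k/m) = 0.5·√(8110.9/0.26295) = 0.5·√(30845) = 87.814 Hz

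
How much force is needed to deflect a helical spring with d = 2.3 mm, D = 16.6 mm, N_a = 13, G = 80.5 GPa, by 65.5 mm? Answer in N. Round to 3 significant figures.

310 N

k = Gd⁴/(8D³N_a) = (80.5×10³)(2.3⁴)/(8·16.6³·13) = 4.7353 N/mm
F = k·δ = 4.7353 × 65.5 = 310.16 N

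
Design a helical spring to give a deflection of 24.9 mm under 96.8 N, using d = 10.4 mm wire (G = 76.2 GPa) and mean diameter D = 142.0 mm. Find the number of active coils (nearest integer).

10

Required rate k = F/δ = 96.8/24.9 = 3.8876 N/mm
N_a = Gd⁴/(8D³k) = (76.2×10³ × 10.4⁴)/(8 × 142.0³ × 3.8876)
    = 8.91432e+08 / 8.90494e+07 = 10.01 → 10 coils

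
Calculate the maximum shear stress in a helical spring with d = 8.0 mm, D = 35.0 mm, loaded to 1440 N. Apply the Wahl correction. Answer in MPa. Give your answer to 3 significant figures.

Spring index C = D/d = 35.0/8.0 = 4.3750
K_W = (4C−1)/(4C−4) + 0.615/C = 16.500/13.500 + 0.1406 = 1.3628
τ₀ = 8FD/(πd³) = 8·1440·35.0/(π·8.0³) = 403200/1608.5 = 250.67 MPa
τ_max = K·τ₀ = 1.3628 × 250.67 = 341.61 MPa

342 MPa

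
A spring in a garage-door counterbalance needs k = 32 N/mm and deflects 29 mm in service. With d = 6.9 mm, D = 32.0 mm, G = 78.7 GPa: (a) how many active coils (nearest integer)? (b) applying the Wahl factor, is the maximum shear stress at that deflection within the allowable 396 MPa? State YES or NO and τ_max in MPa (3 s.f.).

(a) 21 coils; (b) YES, τ_max = 312 MPa

N_a = Gd⁴/(8D³k) = (78.7×10³)(6.9⁴)/(8·32.0³·32) = 21.27 → N_a = 21
Actual rate k = Gd⁴/(8D³·21) = 32.405 N/mm
Working load F = kδ = 32.405·29 = 939.74 N
C = 32.0/6.9 = 4.6377; K_W = (4C−1)/(4C−4)+0.615/C = 1.3388
τ_max = K_W·8FD/(πd³) = 1.3388·233.11 = 312.08 MPa
τ_max ≤ 396 MPa → acceptable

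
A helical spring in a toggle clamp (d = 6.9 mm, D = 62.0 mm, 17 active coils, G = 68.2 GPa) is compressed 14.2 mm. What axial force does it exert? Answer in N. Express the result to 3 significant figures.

k = Gd⁴/(8D³N_a) = (68.2×10³)(6.9⁴)/(8·62.0³·17) = 4.7694 N/mm
F = k·δ = 4.7694 × 14.2 = 67.726 N

67.7 N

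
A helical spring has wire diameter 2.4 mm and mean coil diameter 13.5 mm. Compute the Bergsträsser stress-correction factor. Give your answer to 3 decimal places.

C = D/d = 13.5/2.4 = 5.6250
K_B = (4C+2)/(4C−3) = 24.500/19.500 = 1.2564

1.256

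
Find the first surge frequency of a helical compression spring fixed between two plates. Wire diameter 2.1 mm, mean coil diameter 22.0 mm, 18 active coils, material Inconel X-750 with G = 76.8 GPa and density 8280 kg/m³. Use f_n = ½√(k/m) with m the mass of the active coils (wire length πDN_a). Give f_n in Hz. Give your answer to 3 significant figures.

82.6 Hz

k = Gd⁴/(8D³N_a) = (76.8×10³)(2.1⁴)/(8·22.0³·18) = 0.97411 N/mm = 974.11 N/m
Wire length L = πDN_a = π·22.0·18 = 1244.1 mm
m = ρ·(πd²/4)·L = 8280 × 3.4636×10⁻⁶ m² × 1.2441 m = 0.035678 kg
f_n = ½√(k/m) = 0.5·√(974.11/0.035678) = 0.5·√(27303) = 82.617 Hz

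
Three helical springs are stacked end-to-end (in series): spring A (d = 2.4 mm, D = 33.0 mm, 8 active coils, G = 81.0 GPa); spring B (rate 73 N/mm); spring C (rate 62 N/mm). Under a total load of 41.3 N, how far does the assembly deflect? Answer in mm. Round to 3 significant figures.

k_A = Gd⁴/(8D³N_a) = (81.0×10³)(2.4⁴)/(8·33.0³·8) = 1.1684 N/mm
Series: 1/k_eq = 1/1.1684 + 1/73 + 1/62 = 0.88567; k_eq = 1.1291 N/mm
δ = F/k_eq = 41.3/1.1291 = 36.578 mm

36.6 mm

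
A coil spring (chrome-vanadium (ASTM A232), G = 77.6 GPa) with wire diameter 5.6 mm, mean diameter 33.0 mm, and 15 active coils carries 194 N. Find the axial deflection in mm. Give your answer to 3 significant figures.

11.0 mm

k = Gd⁴/(8D³N_a) = (77.6×10³)(5.6⁴)/(8·33.0³·15) = 17.697 N/mm
δ = F/k = 194 / 17.697 = 10.963 mm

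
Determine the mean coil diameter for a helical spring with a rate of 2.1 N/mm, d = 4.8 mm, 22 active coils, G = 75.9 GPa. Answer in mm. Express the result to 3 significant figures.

47.8 mm

D = (Gd⁴/(8N_a·k))^(1/3) = (75.9×10³·4.8⁴/(8·22·2.1))^(1/3)
  = (109012)^(1/3) = 47.7703 mm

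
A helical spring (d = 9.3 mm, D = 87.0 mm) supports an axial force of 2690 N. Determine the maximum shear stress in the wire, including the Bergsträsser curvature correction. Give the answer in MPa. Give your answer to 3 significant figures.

Spring index C = D/d = 87.0/9.3 = 9.3548
K_B = (4C+2)/(4C−3) = 39.419/34.419 = 1.1453
τ₀ = 8FD/(πd³) = 8·2690·87.0/(π·9.3³) = 1.87224e+06/2527 = 740.91 MPa
τ_max = K·τ₀ = 1.1453 × 740.91 = 848.53 MPa

849 MPa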